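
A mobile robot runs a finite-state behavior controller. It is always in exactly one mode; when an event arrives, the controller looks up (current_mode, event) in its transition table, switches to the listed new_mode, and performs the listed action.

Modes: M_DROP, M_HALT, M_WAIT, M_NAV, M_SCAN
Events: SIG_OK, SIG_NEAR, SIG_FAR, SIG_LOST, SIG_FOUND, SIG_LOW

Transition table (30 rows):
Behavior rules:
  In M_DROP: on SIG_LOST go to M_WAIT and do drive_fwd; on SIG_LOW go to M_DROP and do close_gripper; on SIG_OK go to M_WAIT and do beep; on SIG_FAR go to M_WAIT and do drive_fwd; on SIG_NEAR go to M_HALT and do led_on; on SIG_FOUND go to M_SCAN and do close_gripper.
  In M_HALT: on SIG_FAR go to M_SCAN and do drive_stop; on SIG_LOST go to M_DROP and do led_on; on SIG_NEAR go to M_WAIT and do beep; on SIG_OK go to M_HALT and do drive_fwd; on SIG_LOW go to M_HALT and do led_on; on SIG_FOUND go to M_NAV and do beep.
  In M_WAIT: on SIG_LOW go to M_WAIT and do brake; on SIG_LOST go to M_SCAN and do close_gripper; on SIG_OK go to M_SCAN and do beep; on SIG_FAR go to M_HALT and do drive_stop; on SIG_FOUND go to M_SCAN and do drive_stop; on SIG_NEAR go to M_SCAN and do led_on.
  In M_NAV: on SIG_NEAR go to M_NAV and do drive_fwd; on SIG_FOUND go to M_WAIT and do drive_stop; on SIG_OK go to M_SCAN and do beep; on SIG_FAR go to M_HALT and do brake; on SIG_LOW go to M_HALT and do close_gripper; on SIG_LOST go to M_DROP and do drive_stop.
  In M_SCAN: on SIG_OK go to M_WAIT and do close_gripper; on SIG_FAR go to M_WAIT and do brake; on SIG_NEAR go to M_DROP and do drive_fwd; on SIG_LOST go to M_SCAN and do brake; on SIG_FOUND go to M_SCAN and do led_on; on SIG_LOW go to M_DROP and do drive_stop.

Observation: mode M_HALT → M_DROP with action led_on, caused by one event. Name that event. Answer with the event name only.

try SIG_OK: (M_HALT, SIG_OK) → (M_HALT, drive_fwd)
try SIG_NEAR: (M_HALT, SIG_NEAR) → (M_WAIT, beep)
try SIG_FAR: (M_HALT, SIG_FAR) → (M_SCAN, drive_stop)
try SIG_LOST: (M_HALT, SIG_LOST) → (M_DROP, led_on)  ← matches
try SIG_FOUND: (M_HALT, SIG_FOUND) → (M_NAV, beep)
try SIG_LOW: (M_HALT, SIG_LOW) → (M_HALT, led_on)

SIG_LOST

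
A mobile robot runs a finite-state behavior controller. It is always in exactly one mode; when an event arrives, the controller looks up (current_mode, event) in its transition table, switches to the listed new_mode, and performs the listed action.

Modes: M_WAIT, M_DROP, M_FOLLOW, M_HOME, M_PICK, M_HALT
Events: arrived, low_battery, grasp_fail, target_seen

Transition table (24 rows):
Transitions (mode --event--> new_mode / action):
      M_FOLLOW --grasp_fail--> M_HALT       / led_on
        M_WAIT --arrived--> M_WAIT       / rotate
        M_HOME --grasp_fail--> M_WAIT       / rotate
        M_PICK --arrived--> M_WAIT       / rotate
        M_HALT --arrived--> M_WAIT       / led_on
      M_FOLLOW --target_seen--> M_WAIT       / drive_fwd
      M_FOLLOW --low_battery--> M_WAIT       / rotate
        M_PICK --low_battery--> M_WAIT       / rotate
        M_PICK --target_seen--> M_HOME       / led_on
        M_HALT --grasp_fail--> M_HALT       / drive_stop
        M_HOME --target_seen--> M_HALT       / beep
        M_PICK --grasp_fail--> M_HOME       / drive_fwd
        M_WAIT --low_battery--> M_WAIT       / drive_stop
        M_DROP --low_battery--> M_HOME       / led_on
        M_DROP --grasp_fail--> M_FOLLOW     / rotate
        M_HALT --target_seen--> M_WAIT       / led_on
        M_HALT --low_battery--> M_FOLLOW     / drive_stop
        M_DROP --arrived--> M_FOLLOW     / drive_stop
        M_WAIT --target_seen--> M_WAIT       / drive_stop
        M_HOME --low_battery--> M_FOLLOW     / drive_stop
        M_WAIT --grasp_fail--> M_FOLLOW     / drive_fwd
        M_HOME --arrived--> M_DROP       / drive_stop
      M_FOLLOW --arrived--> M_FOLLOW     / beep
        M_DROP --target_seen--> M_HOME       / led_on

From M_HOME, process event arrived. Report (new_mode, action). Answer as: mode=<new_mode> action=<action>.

current mode = M_HOME; filter table to that mode:
  (M_HOME, grasp_fail) → (M_WAIT, rotate)
  (M_HOME, target_seen) → (M_HALT, beep)
  (M_HOME, low_battery) → (M_FOLLOW, drive_stop)
  (M_HOME, arrived) → (M_DROP, drive_stop)  ← event matches
event = arrived selects (M_DROP, drive_stop)

mode=M_DROP action=drive_stop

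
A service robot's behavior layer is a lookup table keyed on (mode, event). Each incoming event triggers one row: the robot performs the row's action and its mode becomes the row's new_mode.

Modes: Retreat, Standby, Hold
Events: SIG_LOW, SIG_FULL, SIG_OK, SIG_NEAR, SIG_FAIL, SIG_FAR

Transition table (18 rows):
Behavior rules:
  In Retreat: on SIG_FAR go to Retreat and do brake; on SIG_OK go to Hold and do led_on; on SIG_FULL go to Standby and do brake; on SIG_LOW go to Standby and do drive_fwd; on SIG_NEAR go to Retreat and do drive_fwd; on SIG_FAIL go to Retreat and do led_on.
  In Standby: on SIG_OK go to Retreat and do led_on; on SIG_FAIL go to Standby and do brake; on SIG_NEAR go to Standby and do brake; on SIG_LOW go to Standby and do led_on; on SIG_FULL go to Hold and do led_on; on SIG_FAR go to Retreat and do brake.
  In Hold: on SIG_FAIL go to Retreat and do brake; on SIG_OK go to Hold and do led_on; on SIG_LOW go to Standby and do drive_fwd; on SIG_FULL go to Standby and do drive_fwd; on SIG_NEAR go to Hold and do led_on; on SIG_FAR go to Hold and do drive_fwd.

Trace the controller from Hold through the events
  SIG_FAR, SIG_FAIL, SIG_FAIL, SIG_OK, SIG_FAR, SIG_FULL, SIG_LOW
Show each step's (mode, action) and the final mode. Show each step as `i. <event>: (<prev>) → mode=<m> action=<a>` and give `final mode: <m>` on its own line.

1. SIG_FAR: (Hold) → mode=Hold action=drive_fwd
2. SIG_FAIL: (Hold) → mode=Retreat action=brake
3. SIG_FAIL: (Retreat) → mode=Retreat action=led_on
4. SIG_OK: (Retreat) → mode=Hold action=led_on
5. SIG_FAR: (Hold) → mode=Hold action=drive_fwd
6. SIG_FULL: (Hold) → mode=Standby action=drive_fwd
7. SIG_LOW: (Standby) → mode=Standby action=led_on

final mode: Standby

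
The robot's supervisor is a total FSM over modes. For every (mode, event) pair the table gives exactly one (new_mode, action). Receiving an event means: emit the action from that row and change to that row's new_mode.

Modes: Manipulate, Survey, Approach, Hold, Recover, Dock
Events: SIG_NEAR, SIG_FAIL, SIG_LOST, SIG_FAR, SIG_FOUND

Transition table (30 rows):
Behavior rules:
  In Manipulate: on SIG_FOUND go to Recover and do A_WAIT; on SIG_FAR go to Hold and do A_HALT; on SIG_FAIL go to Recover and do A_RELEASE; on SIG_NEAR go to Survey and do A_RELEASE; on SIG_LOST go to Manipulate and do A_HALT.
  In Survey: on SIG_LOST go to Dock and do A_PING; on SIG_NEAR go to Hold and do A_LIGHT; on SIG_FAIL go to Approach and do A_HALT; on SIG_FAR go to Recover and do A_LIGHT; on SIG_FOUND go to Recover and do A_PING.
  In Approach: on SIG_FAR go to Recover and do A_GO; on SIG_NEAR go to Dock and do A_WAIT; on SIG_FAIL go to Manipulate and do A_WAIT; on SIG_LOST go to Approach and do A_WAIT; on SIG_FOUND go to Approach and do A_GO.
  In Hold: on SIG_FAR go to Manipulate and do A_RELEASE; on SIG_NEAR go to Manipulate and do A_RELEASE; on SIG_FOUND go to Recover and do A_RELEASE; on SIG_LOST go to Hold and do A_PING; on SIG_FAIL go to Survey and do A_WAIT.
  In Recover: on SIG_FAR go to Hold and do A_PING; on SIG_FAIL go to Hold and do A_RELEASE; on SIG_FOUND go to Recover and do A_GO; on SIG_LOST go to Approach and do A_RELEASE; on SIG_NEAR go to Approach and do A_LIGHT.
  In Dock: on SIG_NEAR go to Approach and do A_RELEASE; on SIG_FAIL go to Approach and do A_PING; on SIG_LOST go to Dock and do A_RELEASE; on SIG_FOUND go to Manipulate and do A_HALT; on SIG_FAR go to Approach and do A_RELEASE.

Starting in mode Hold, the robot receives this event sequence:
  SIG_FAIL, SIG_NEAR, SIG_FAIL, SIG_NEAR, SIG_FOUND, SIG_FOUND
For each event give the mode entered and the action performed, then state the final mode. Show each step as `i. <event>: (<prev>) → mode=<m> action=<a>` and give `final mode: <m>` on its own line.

final mode: Recover

1. SIG_FAIL: (Hold) → mode=Survey action=A_WAIT
2. SIG_NEAR: (Survey) → mode=Hold action=A_LIGHT
3. SIG_FAIL: (Hold) → mode=Survey action=A_WAIT
4. SIG_NEAR: (Survey) → mode=Hold action=A_LIGHT
5. SIG_FOUND: (Hold) → mode=Recover action=A_RELEASE
6. SIG_FOUND: (Recover) → mode=Recover action=A_GO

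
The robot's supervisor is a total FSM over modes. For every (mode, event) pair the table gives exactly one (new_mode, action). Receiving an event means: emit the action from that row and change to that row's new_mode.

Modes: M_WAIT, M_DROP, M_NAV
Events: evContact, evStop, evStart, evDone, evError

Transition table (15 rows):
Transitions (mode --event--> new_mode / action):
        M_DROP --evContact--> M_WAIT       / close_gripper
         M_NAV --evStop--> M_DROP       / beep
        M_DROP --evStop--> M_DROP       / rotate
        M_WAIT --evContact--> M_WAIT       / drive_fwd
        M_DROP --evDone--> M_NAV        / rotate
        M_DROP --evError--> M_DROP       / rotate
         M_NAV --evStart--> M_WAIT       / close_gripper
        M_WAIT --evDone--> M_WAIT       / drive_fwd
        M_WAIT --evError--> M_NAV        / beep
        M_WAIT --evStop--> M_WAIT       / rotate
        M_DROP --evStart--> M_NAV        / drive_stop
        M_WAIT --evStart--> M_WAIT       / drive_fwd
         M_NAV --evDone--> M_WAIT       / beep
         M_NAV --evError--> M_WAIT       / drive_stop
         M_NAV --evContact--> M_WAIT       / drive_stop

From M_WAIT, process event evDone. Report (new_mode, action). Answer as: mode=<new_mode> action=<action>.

mode=M_WAIT action=drive_fwd

current mode = M_WAIT; filter table to that mode:
  (M_WAIT, evContact) → (M_WAIT, drive_fwd)
  (M_WAIT, evDone) → (M_WAIT, drive_fwd)  ← event matches
  (M_WAIT, evError) → (M_NAV, beep)
  (M_WAIT, evStop) → (M_WAIT, rotate)
  (M_WAIT, evStart) → (M_WAIT, drive_fwd)
event = evDone selects (M_WAIT, drive_fwd)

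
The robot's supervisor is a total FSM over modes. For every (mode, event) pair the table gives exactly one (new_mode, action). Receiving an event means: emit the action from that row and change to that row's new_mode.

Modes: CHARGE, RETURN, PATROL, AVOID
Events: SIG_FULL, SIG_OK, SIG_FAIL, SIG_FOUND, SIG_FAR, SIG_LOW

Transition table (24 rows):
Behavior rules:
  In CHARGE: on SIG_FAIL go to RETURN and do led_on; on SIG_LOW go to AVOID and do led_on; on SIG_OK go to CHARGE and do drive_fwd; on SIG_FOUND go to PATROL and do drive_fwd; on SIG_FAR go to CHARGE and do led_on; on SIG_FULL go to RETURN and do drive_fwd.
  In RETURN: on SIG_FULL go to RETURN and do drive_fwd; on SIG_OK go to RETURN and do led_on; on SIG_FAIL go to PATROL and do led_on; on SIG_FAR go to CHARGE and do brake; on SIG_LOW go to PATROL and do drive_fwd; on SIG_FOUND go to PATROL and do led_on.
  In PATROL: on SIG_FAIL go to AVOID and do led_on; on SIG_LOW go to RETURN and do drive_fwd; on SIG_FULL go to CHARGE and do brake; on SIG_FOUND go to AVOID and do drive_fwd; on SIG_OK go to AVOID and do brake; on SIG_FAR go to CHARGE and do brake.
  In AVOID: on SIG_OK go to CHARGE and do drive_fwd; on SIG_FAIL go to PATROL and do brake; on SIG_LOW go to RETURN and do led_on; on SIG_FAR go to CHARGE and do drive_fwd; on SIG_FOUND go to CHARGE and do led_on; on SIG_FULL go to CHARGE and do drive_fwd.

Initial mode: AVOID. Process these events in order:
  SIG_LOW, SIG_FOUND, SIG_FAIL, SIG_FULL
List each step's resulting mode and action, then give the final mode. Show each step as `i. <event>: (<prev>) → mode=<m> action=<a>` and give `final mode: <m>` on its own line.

final mode: CHARGE

1. SIG_LOW: (AVOID) → mode=RETURN action=led_on
2. SIG_FOUND: (RETURN) → mode=PATROL action=led_on
3. SIG_FAIL: (PATROL) → mode=AVOID action=led_on
4. SIG_FULL: (AVOID) → mode=CHARGE action=drive_fwd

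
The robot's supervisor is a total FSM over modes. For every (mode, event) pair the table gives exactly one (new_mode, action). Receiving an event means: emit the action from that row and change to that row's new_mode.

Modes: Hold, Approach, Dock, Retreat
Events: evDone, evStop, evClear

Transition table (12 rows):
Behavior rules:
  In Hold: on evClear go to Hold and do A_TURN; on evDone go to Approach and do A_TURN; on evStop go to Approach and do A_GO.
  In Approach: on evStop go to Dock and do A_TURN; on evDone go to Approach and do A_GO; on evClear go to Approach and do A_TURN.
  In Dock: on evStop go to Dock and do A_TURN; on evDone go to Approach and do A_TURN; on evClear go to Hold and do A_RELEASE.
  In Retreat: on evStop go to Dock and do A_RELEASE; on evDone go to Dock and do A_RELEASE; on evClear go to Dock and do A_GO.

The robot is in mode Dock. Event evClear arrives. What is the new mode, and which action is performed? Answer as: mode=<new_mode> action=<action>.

mode=Hold action=A_RELEASE

current mode = Dock; filter table to that mode:
  (Dock, evStop) → (Dock, A_TURN)
  (Dock, evDone) → (Approach, A_TURN)
  (Dock, evClear) → (Hold, A_RELEASE)  ← event matches
event = evClear selects (Hold, A_RELEASE)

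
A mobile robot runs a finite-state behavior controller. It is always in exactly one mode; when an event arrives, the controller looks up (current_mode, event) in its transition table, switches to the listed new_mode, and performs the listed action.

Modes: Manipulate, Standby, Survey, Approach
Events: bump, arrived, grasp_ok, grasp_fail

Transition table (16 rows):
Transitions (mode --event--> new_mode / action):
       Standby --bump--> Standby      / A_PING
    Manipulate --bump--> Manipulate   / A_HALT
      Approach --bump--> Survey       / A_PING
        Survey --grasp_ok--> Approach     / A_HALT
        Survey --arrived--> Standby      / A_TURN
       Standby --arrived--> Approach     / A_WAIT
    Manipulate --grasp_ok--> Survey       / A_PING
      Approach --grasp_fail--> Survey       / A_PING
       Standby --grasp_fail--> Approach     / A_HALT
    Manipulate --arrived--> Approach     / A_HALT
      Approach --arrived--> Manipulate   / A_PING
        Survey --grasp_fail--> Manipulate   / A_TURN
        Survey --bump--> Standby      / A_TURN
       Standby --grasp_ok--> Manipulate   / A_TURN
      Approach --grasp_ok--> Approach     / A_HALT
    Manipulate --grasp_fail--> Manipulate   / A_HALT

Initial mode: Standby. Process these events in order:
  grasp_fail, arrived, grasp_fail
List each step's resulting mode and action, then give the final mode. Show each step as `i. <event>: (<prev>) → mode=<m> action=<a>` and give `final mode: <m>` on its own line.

final mode: Manipulate

1. grasp_fail: (Standby) → mode=Approach action=A_HALT
2. arrived: (Approach) → mode=Manipulate action=A_PING
3. grasp_fail: (Manipulate) → mode=Manipulate action=A_HALT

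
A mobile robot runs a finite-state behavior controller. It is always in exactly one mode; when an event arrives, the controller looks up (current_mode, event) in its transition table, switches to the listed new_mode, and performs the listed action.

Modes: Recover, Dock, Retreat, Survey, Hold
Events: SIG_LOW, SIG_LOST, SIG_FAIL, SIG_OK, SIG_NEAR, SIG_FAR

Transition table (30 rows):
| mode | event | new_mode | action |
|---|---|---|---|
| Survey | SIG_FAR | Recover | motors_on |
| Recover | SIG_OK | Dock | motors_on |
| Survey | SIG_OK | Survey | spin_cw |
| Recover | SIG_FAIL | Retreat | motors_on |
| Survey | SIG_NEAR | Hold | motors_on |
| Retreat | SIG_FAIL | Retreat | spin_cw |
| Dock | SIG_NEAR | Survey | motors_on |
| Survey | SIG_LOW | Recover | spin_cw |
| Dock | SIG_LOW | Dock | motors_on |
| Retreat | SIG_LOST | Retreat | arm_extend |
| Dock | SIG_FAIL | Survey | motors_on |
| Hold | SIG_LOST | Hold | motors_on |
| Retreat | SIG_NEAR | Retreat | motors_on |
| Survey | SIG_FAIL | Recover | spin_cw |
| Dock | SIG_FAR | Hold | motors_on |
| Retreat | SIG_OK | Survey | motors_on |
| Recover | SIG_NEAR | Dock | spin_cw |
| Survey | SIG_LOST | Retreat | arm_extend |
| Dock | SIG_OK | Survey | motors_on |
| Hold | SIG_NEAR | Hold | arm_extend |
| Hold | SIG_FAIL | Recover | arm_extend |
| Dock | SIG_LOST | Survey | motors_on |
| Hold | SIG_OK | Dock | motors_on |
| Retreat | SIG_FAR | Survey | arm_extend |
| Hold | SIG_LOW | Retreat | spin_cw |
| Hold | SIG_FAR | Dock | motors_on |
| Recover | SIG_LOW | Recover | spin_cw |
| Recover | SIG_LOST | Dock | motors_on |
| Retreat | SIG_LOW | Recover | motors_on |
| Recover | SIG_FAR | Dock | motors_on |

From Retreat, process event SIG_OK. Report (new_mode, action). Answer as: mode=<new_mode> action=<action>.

current mode = Retreat; filter table to that mode:
  (Retreat, SIG_FAIL) → (Retreat, spin_cw)
  (Retreat, SIG_LOST) → (Retreat, arm_extend)
  (Retreat, SIG_NEAR) → (Retreat, motors_on)
  (Retreat, SIG_OK) → (Survey, motors_on)  ← event matches
  (Retreat, SIG_FAR) → (Survey, arm_extend)
  (Retreat, SIG_LOW) → (Recover, motors_on)
event = SIG_OK selects (Survey, motors_on)

mode=Survey action=motors_on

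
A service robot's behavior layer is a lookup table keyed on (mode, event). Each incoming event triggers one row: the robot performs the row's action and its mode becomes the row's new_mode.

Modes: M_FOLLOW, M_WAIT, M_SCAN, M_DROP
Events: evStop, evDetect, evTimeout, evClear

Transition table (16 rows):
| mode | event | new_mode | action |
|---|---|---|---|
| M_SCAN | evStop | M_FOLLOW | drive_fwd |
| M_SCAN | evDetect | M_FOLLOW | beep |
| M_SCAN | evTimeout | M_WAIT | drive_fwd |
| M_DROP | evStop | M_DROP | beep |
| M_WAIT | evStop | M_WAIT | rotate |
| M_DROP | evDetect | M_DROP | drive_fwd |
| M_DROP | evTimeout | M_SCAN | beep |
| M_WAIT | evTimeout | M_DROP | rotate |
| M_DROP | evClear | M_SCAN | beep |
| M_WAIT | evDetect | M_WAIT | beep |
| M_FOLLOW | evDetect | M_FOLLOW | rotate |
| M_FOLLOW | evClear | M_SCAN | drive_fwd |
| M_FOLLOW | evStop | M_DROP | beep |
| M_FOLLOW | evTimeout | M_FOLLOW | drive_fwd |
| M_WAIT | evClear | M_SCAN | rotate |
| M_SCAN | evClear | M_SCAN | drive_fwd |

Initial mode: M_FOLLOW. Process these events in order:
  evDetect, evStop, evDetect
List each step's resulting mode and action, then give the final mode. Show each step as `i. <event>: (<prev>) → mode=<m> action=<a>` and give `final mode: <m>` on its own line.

final mode: M_DROP

1. evDetect: (M_FOLLOW) → mode=M_FOLLOW action=rotate
2. evStop: (M_FOLLOW) → mode=M_DROP action=beep
3. evDetect: (M_DROP) → mode=M_DROP action=drive_fwd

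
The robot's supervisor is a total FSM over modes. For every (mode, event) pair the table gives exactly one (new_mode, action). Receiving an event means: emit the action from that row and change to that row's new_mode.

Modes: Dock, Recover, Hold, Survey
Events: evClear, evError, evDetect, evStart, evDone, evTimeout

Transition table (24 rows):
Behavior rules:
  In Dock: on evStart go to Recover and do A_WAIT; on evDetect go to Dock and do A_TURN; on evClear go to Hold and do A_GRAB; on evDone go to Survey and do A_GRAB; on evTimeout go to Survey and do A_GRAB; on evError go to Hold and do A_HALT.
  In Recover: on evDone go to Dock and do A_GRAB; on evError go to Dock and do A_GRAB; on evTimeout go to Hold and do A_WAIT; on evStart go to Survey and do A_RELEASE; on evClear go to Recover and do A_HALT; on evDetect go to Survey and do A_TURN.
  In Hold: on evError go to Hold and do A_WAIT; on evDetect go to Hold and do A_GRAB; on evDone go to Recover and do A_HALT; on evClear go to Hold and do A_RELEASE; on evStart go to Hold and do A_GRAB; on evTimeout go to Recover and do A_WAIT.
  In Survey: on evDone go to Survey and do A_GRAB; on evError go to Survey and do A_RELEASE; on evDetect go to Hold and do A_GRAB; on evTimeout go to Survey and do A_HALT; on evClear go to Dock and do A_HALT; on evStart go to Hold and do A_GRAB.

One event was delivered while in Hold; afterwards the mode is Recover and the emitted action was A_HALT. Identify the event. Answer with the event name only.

evDone

try evClear: (Hold, evClear) → (Hold, A_RELEASE)
try evError: (Hold, evError) → (Hold, A_WAIT)
try evDetect: (Hold, evDetect) → (Hold, A_GRAB)
try evStart: (Hold, evStart) → (Hold, A_GRAB)
try evDone: (Hold, evDone) → (Recover, A_HALT)  ← matches
try evTimeout: (Hold, evTimeout) → (Recover, A_WAIT)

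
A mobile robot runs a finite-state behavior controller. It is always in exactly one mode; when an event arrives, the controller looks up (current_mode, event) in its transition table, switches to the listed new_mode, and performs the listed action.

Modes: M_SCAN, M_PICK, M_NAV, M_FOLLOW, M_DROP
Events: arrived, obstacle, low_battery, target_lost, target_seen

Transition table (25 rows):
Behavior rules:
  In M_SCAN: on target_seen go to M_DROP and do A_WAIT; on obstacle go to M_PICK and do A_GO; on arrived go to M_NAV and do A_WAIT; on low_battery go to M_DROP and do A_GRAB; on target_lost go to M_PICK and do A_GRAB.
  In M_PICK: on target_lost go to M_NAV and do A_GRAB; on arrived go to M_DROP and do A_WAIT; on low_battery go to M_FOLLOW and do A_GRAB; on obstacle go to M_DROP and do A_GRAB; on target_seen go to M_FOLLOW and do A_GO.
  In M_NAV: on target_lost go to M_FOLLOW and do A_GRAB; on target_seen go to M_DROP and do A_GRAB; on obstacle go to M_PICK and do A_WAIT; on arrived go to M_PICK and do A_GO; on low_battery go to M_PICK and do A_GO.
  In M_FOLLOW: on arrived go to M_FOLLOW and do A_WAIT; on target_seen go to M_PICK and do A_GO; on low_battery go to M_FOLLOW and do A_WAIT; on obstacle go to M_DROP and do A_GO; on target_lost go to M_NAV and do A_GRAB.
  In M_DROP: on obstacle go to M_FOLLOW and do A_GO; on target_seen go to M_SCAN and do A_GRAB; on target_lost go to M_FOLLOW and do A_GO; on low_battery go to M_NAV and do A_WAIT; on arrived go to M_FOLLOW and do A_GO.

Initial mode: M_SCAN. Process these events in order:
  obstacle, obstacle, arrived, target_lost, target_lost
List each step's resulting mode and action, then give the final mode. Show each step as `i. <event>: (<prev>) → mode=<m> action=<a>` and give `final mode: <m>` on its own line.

1. obstacle: (M_SCAN) → mode=M_PICK action=A_GO
2. obstacle: (M_PICK) → mode=M_DROP action=A_GRAB
3. arrived: (M_DROP) → mode=M_FOLLOW action=A_GO
4. target_lost: (M_FOLLOW) → mode=M_NAV action=A_GRAB
5. target_lost: (M_NAV) → mode=M_FOLLOW action=A_GRAB

final mode: M_FOLLOW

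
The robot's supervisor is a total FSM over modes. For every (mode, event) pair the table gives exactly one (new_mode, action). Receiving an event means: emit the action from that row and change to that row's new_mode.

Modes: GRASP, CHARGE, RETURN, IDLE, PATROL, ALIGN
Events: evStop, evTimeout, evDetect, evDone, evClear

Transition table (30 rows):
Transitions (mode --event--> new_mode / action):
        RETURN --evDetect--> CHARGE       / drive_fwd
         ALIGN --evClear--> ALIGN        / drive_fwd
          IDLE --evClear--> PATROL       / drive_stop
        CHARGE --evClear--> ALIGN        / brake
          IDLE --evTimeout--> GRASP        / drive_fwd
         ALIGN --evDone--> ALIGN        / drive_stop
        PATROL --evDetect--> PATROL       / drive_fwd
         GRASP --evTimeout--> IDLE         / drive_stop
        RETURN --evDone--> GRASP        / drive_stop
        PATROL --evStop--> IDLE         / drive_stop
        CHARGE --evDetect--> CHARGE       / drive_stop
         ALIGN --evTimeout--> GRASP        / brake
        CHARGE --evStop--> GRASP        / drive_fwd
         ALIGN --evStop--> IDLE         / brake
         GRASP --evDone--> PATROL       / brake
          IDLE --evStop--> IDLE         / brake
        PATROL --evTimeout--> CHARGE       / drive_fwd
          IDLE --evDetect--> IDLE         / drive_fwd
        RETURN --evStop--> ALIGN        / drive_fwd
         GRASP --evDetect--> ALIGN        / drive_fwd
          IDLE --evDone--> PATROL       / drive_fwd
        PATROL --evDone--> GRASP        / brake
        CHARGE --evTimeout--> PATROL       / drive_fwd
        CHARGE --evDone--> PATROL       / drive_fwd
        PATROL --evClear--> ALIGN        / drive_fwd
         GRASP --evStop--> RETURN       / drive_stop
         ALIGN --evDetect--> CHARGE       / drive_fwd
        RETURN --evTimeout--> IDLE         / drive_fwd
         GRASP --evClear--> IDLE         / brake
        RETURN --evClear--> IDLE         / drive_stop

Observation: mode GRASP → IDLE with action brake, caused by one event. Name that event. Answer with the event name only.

evClear

try evStop: (GRASP, evStop) → (RETURN, drive_stop)
try evTimeout: (GRASP, evTimeout) → (IDLE, drive_stop)
try evDetect: (GRASP, evDetect) → (ALIGN, drive_fwd)
try evDone: (GRASP, evDone) → (PATROL, brake)
try evClear: (GRASP, evClear) → (IDLE, brake)  ← matches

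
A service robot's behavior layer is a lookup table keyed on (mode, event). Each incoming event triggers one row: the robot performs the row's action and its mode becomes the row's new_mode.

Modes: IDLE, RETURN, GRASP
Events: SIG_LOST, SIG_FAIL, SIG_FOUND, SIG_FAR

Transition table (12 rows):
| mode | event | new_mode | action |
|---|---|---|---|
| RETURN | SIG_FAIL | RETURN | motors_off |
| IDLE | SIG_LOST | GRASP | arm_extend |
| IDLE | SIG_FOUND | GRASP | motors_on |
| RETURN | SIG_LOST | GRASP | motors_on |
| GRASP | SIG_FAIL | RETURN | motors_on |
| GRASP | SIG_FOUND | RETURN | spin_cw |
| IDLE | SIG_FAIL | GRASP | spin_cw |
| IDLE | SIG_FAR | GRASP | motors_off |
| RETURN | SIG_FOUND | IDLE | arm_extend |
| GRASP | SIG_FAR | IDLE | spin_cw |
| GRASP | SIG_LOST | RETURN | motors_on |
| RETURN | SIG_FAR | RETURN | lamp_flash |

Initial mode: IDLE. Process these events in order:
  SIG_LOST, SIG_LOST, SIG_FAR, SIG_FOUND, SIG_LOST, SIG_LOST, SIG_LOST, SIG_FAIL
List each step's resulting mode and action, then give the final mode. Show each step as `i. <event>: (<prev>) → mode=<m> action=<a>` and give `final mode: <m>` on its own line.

1. SIG_LOST: (IDLE) → mode=GRASP action=arm_extend
2. SIG_LOST: (GRASP) → mode=RETURN action=motors_on
3. SIG_FAR: (RETURN) → mode=RETURN action=lamp_flash
4. SIG_FOUND: (RETURN) → mode=IDLE action=arm_extend
5. SIG_LOST: (IDLE) → mode=GRASP action=arm_extend
6. SIG_LOST: (GRASP) → mode=RETURN action=motors_on
7. SIG_LOST: (RETURN) → mode=GRASP action=motors_on
8. SIG_FAIL: (GRASP) → mode=RETURN action=motors_on

final mode: RETURN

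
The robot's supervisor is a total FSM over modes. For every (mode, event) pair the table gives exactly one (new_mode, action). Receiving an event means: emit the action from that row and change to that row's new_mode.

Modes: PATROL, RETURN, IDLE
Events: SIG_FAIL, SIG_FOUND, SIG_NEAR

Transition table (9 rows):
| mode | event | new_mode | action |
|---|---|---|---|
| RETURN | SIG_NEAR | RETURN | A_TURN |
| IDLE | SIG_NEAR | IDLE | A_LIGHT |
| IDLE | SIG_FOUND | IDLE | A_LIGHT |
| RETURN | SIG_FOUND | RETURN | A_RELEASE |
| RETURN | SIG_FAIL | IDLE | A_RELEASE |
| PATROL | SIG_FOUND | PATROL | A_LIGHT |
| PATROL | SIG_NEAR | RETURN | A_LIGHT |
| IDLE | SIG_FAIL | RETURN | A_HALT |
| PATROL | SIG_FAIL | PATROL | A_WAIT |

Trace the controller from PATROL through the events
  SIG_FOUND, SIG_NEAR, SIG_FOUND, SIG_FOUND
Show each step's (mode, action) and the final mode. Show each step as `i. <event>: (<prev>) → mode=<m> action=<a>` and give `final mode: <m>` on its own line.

final mode: RETURN

1. SIG_FOUND: (PATROL) → mode=PATROL action=A_LIGHT
2. SIG_NEAR: (PATROL) → mode=RETURN action=A_LIGHT
3. SIG_FOUND: (RETURN) → mode=RETURN action=A_RELEASE
4. SIG_FOUND: (RETURN) → mode=RETURN action=A_RELEASE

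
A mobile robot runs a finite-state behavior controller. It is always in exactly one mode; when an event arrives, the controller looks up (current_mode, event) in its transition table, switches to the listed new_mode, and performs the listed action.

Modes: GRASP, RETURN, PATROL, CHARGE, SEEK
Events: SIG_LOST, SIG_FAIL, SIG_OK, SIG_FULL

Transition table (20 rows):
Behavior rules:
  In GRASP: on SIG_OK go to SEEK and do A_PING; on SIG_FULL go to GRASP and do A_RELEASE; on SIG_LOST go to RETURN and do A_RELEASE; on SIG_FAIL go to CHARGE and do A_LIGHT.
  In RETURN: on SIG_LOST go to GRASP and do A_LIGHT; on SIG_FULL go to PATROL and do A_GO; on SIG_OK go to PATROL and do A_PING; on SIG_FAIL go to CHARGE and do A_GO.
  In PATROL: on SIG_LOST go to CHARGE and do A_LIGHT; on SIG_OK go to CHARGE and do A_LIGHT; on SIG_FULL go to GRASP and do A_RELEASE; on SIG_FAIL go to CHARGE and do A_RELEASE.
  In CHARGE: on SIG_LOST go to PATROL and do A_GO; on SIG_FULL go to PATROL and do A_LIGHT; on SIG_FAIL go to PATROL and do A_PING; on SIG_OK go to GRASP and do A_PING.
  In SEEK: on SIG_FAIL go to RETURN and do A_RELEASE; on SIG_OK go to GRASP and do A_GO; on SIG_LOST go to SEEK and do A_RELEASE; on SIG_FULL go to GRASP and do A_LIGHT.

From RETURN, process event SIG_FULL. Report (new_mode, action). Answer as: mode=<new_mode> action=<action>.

mode=PATROL action=A_GO

current mode = RETURN; filter table to that mode:
  (RETURN, SIG_LOST) → (GRASP, A_LIGHT)
  (RETURN, SIG_FULL) → (PATROL, A_GO)  ← event matches
  (RETURN, SIG_OK) → (PATROL, A_PING)
  (RETURN, SIG_FAIL) → (CHARGE, A_GO)
event = SIG_FULL selects (PATROL, A_GO)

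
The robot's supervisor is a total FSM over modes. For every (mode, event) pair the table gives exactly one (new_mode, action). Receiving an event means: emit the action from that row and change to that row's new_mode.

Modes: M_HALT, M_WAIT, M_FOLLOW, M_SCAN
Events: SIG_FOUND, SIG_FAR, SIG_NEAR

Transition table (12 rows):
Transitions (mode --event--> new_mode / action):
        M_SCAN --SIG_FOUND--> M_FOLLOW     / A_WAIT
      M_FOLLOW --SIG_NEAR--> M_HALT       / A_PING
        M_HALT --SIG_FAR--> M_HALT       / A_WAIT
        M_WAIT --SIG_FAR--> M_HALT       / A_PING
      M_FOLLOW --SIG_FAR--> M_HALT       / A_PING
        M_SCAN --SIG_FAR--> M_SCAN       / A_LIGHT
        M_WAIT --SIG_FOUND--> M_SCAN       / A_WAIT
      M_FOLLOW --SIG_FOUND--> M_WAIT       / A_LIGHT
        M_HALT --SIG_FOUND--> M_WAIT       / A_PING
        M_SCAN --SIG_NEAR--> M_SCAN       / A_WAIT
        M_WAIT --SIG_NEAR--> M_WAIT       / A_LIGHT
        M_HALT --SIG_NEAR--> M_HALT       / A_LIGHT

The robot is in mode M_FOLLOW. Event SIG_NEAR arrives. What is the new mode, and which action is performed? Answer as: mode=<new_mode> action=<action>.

current mode = M_FOLLOW; filter table to that mode:
  (M_FOLLOW, SIG_NEAR) → (M_HALT, A_PING)  ← event matches
  (M_FOLLOW, SIG_FAR) → (M_HALT, A_PING)
  (M_FOLLOW, SIG_FOUND) → (M_WAIT, A_LIGHT)
event = SIG_NEAR selects (M_HALT, A_PING)

mode=M_HALT action=A_PING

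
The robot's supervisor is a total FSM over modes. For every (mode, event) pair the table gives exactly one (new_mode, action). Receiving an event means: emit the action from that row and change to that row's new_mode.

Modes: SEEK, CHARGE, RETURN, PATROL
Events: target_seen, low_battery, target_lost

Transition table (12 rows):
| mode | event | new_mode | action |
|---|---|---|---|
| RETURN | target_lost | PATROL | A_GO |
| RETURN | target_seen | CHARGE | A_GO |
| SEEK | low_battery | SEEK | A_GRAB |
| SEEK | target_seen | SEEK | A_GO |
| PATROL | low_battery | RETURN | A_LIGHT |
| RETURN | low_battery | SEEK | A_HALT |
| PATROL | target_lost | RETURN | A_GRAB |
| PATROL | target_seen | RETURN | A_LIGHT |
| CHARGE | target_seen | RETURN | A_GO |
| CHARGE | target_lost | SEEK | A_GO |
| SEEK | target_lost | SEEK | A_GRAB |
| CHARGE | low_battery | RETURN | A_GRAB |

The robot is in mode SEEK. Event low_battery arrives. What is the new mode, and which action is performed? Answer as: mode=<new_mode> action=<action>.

current mode = SEEK; filter table to that mode:
  (SEEK, low_battery) → (SEEK, A_GRAB)  ← event matches
  (SEEK, target_seen) → (SEEK, A_GO)
  (SEEK, target_lost) → (SEEK, A_GRAB)
event = low_battery selects (SEEK, A_GRAB)

mode=SEEK action=A_GRAB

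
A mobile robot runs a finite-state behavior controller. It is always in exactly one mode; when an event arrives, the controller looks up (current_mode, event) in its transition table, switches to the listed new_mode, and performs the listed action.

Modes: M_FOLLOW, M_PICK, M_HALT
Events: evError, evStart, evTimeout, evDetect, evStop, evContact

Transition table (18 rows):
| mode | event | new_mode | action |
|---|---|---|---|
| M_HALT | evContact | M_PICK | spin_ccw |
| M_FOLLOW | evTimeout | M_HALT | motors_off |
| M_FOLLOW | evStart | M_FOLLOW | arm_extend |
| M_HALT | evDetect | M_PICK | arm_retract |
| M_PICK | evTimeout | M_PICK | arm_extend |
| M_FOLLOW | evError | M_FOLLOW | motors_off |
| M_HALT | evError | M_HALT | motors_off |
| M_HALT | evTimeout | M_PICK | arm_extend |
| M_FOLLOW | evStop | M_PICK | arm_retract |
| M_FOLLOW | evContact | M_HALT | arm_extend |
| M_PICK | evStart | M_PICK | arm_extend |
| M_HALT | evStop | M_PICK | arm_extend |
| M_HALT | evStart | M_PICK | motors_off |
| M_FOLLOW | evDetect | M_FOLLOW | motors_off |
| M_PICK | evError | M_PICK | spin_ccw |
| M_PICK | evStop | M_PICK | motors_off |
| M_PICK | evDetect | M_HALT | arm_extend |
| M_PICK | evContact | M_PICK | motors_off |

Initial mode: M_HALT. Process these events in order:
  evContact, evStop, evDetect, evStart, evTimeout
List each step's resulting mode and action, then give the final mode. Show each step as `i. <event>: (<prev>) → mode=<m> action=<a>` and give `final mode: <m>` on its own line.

1. evContact: (M_HALT) → mode=M_PICK action=spin_ccw
2. evStop: (M_PICK) → mode=M_PICK action=motors_off
3. evDetect: (M_PICK) → mode=M_HALT action=arm_extend
4. evStart: (M_HALT) → mode=M_PICK action=motors_off
5. evTimeout: (M_PICK) → mode=M_PICK action=arm_extend

final mode: M_PICK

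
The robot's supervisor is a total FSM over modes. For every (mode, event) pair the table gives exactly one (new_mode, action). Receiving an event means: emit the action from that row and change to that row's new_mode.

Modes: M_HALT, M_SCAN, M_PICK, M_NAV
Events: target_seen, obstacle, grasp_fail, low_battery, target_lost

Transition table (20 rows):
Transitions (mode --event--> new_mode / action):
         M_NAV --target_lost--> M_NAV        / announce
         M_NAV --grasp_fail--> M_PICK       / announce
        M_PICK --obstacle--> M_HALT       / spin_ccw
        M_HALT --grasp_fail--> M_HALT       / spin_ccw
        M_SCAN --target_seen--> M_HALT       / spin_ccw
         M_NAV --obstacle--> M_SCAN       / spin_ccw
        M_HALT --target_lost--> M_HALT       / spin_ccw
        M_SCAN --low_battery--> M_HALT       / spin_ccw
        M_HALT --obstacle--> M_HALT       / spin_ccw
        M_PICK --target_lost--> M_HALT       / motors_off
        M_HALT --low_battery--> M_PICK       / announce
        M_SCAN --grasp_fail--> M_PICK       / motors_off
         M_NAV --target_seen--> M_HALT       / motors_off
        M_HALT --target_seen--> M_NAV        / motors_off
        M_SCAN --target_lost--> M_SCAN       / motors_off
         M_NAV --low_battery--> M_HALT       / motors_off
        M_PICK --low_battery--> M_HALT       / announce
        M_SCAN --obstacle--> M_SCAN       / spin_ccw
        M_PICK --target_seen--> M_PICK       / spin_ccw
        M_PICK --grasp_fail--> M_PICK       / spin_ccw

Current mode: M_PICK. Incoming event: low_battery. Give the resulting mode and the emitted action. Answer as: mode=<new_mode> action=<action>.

mode=M_HALT action=announce

current mode = M_PICK; filter table to that mode:
  (M_PICK, obstacle) → (M_HALT, spin_ccw)
  (M_PICK, target_lost) → (M_HALT, motors_off)
  (M_PICK, low_battery) → (M_HALT, announce)  ← event matches
  (M_PICK, target_seen) → (M_PICK, spin_ccw)
  (M_PICK, grasp_fail) → (M_PICK, spin_ccw)
event = low_battery selects (M_HALT, announce)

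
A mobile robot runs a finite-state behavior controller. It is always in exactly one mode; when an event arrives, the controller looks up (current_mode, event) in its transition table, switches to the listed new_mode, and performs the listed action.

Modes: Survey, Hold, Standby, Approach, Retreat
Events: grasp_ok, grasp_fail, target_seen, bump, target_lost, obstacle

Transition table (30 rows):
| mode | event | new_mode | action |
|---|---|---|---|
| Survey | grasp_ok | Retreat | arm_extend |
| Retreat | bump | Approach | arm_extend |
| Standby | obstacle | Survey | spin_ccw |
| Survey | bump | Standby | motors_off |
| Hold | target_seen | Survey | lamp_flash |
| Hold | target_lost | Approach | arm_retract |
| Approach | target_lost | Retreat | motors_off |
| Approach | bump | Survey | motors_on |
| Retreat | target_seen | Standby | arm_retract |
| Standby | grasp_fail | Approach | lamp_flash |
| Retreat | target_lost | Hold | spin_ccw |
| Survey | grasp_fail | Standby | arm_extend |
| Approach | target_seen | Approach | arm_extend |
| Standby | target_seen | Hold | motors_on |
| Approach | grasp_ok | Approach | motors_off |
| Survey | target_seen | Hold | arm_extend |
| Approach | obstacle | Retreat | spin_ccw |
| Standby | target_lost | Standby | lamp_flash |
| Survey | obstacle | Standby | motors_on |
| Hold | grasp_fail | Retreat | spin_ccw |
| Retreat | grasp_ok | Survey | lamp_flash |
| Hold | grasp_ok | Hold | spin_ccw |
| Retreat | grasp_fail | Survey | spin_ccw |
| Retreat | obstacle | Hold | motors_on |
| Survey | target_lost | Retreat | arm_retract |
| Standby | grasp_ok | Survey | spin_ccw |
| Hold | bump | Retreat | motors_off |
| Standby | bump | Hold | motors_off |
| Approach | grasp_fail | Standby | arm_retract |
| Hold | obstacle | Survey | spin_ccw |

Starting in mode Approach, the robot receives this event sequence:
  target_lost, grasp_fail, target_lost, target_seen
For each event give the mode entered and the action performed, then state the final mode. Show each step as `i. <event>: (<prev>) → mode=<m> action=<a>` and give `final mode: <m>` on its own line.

final mode: Standby

1. target_lost: (Approach) → mode=Retreat action=motors_off
2. grasp_fail: (Retreat) → mode=Survey action=spin_ccw
3. target_lost: (Survey) → mode=Retreat action=arm_retract
4. target_seen: (Retreat) → mode=Standby action=arm_retract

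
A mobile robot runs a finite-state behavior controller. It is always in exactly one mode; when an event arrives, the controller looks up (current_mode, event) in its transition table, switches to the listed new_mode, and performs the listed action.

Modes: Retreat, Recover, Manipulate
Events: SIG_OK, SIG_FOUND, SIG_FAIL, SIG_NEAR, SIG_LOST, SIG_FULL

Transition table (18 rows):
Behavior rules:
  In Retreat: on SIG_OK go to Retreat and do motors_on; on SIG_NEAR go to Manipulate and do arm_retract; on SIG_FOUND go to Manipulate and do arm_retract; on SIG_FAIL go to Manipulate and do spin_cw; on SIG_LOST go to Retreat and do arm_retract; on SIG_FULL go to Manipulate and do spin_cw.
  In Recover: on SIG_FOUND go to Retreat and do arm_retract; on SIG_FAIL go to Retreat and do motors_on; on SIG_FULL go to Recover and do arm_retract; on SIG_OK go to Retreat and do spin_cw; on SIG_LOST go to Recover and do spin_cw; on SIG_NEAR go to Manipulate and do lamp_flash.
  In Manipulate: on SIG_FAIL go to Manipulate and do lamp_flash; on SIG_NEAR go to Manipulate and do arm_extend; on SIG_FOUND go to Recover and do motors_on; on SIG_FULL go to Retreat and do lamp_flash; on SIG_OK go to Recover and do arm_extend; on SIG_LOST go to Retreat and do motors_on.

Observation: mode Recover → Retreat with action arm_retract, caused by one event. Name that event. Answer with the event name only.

SIG_FOUND

try SIG_OK: (Recover, SIG_OK) → (Retreat, spin_cw)
try SIG_FOUND: (Recover, SIG_FOUND) → (Retreat, arm_retract)  ← matches
try SIG_FAIL: (Recover, SIG_FAIL) → (Retreat, motors_on)
try SIG_NEAR: (Recover, SIG_NEAR) → (Manipulate, lamp_flash)
try SIG_LOST: (Recover, SIG_LOST) → (Recover, spin_cw)
try SIG_FULL: (Recover, SIG_FULL) → (Recover, arm_retract)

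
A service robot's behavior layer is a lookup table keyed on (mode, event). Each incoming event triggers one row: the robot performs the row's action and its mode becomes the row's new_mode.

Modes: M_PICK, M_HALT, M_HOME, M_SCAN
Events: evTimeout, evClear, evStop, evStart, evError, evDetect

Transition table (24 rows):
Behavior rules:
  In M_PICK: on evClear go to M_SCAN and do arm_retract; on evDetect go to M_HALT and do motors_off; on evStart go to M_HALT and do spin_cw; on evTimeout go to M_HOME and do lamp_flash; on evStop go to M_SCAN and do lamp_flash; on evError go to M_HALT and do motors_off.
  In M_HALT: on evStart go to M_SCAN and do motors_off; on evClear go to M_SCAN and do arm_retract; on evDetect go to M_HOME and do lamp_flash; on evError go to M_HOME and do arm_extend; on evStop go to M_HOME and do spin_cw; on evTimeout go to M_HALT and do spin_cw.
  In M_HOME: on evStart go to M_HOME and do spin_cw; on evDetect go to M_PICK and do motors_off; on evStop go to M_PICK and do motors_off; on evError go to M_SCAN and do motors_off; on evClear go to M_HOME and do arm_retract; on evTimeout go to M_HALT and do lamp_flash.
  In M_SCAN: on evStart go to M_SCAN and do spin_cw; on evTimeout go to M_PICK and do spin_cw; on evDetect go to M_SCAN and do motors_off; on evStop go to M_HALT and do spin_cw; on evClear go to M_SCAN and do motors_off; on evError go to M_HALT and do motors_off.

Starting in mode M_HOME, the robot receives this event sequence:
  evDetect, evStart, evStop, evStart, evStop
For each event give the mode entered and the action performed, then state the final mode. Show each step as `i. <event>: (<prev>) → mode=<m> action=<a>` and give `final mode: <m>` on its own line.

1. evDetect: (M_HOME) → mode=M_PICK action=motors_off
2. evStart: (M_PICK) → mode=M_HALT action=spin_cw
3. evStop: (M_HALT) → mode=M_HOME action=spin_cw
4. evStart: (M_HOME) → mode=M_HOME action=spin_cw
5. evStop: (M_HOME) → mode=M_PICK action=motors_off

final mode: M_PICK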